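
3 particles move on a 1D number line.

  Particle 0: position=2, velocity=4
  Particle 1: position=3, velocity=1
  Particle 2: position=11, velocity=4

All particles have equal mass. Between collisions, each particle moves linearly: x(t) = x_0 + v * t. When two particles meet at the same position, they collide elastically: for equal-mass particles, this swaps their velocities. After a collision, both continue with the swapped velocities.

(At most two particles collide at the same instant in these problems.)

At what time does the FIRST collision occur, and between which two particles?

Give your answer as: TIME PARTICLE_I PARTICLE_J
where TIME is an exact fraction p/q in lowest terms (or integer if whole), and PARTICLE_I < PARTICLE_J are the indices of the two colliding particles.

Answer: 1/3 0 1

Derivation:
Pair (0,1): pos 2,3 vel 4,1 -> gap=1, closing at 3/unit, collide at t=1/3
Pair (1,2): pos 3,11 vel 1,4 -> not approaching (rel speed -3 <= 0)
Earliest collision: t=1/3 between 0 and 1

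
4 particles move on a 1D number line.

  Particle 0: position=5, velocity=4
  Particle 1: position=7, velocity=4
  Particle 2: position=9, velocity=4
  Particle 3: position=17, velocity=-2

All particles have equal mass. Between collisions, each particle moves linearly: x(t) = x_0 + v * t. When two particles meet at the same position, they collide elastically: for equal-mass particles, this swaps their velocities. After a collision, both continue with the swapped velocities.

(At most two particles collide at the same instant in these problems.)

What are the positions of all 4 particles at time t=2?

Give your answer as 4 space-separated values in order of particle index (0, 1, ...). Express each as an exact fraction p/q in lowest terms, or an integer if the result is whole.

Answer: 13 13 15 17

Derivation:
Collision at t=4/3: particles 2 and 3 swap velocities; positions: p0=31/3 p1=37/3 p2=43/3 p3=43/3; velocities now: v0=4 v1=4 v2=-2 v3=4
Collision at t=5/3: particles 1 and 2 swap velocities; positions: p0=35/3 p1=41/3 p2=41/3 p3=47/3; velocities now: v0=4 v1=-2 v2=4 v3=4
Collision at t=2: particles 0 and 1 swap velocities; positions: p0=13 p1=13 p2=15 p3=17; velocities now: v0=-2 v1=4 v2=4 v3=4
Advance to t=2 (no further collisions before then); velocities: v0=-2 v1=4 v2=4 v3=4; positions = 13 13 15 17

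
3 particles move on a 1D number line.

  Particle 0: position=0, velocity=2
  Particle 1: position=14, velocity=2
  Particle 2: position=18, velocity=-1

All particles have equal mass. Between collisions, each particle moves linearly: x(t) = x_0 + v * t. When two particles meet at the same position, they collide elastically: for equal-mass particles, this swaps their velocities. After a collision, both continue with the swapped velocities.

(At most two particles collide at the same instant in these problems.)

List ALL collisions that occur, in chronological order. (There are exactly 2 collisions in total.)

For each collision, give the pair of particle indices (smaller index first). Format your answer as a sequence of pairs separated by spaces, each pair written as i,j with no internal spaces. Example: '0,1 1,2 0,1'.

Answer: 1,2 0,1

Derivation:
Collision at t=4/3: particles 1 and 2 swap velocities; positions: p0=8/3 p1=50/3 p2=50/3; velocities now: v0=2 v1=-1 v2=2
Collision at t=6: particles 0 and 1 swap velocities; positions: p0=12 p1=12 p2=26; velocities now: v0=-1 v1=2 v2=2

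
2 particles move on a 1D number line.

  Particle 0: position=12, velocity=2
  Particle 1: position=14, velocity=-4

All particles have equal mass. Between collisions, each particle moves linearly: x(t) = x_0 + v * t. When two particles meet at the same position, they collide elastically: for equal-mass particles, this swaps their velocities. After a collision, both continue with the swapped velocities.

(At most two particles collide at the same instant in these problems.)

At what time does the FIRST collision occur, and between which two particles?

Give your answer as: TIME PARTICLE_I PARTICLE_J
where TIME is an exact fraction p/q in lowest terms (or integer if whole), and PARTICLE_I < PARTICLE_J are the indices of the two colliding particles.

Pair (0,1): pos 12,14 vel 2,-4 -> gap=2, closing at 6/unit, collide at t=1/3
Earliest collision: t=1/3 between 0 and 1

Answer: 1/3 0 1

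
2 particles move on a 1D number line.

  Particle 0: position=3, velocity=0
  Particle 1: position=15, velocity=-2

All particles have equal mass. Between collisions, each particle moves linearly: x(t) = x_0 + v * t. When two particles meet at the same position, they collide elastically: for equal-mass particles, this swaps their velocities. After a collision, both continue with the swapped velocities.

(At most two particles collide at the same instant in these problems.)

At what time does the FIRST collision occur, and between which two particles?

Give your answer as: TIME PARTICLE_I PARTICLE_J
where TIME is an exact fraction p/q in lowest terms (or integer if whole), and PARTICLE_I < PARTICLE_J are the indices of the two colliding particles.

Pair (0,1): pos 3,15 vel 0,-2 -> gap=12, closing at 2/unit, collide at t=6
Earliest collision: t=6 between 0 and 1

Answer: 6 0 1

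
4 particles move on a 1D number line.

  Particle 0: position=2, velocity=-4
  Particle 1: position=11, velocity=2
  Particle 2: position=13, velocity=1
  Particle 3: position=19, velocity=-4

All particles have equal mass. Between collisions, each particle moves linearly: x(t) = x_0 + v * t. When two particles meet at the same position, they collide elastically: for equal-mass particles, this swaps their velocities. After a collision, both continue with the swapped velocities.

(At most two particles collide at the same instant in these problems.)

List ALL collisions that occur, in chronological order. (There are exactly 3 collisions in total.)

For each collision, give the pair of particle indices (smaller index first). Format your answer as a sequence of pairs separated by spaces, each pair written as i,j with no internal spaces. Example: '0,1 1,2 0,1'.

Answer: 2,3 1,2 2,3

Derivation:
Collision at t=6/5: particles 2 and 3 swap velocities; positions: p0=-14/5 p1=67/5 p2=71/5 p3=71/5; velocities now: v0=-4 v1=2 v2=-4 v3=1
Collision at t=4/3: particles 1 and 2 swap velocities; positions: p0=-10/3 p1=41/3 p2=41/3 p3=43/3; velocities now: v0=-4 v1=-4 v2=2 v3=1
Collision at t=2: particles 2 and 3 swap velocities; positions: p0=-6 p1=11 p2=15 p3=15; velocities now: v0=-4 v1=-4 v2=1 v3=2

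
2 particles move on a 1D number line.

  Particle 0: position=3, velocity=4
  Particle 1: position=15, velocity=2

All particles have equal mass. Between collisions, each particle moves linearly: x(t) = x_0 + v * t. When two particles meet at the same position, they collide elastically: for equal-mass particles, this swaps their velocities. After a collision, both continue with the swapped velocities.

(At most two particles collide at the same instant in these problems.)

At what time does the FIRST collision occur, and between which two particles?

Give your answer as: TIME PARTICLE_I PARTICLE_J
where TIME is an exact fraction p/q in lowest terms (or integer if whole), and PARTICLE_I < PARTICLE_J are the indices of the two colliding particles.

Pair (0,1): pos 3,15 vel 4,2 -> gap=12, closing at 2/unit, collide at t=6
Earliest collision: t=6 between 0 and 1

Answer: 6 0 1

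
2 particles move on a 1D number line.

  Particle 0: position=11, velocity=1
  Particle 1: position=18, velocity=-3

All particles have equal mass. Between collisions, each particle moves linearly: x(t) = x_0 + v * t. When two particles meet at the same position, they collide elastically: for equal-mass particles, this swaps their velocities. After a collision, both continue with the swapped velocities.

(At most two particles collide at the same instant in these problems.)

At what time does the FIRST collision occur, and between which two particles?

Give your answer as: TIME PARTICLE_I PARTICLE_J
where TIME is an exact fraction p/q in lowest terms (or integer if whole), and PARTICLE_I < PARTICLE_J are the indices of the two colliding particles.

Answer: 7/4 0 1

Derivation:
Pair (0,1): pos 11,18 vel 1,-3 -> gap=7, closing at 4/unit, collide at t=7/4
Earliest collision: t=7/4 between 0 and 1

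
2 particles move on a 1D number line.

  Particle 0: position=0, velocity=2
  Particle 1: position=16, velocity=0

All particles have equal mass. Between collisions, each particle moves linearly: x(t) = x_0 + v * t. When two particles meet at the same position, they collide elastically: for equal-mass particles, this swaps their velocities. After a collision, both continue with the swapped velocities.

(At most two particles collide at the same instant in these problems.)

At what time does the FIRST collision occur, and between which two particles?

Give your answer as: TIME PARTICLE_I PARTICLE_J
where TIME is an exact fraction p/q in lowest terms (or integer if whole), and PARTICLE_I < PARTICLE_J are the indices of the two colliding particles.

Answer: 8 0 1

Derivation:
Pair (0,1): pos 0,16 vel 2,0 -> gap=16, closing at 2/unit, collide at t=8
Earliest collision: t=8 between 0 and 1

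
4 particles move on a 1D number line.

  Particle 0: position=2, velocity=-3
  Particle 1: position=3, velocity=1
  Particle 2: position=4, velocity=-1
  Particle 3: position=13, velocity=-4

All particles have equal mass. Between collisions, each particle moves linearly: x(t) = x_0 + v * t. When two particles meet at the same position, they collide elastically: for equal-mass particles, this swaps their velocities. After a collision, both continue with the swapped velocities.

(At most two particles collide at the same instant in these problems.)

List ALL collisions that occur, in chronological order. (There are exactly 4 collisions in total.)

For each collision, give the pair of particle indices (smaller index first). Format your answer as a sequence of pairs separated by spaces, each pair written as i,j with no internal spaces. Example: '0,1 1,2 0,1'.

Answer: 1,2 2,3 1,2 0,1

Derivation:
Collision at t=1/2: particles 1 and 2 swap velocities; positions: p0=1/2 p1=7/2 p2=7/2 p3=11; velocities now: v0=-3 v1=-1 v2=1 v3=-4
Collision at t=2: particles 2 and 3 swap velocities; positions: p0=-4 p1=2 p2=5 p3=5; velocities now: v0=-3 v1=-1 v2=-4 v3=1
Collision at t=3: particles 1 and 2 swap velocities; positions: p0=-7 p1=1 p2=1 p3=6; velocities now: v0=-3 v1=-4 v2=-1 v3=1
Collision at t=11: particles 0 and 1 swap velocities; positions: p0=-31 p1=-31 p2=-7 p3=14; velocities now: v0=-4 v1=-3 v2=-1 v3=1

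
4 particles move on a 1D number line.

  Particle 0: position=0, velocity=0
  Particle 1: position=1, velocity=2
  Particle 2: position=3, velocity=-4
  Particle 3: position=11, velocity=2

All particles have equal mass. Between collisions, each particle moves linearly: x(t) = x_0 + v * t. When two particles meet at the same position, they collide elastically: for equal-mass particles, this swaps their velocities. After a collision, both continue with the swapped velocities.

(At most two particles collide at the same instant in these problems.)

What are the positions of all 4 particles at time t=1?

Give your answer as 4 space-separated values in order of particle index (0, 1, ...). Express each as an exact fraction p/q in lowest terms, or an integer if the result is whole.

Answer: -1 0 3 13

Derivation:
Collision at t=1/3: particles 1 and 2 swap velocities; positions: p0=0 p1=5/3 p2=5/3 p3=35/3; velocities now: v0=0 v1=-4 v2=2 v3=2
Collision at t=3/4: particles 0 and 1 swap velocities; positions: p0=0 p1=0 p2=5/2 p3=25/2; velocities now: v0=-4 v1=0 v2=2 v3=2
Advance to t=1 (no further collisions before then); velocities: v0=-4 v1=0 v2=2 v3=2; positions = -1 0 3 13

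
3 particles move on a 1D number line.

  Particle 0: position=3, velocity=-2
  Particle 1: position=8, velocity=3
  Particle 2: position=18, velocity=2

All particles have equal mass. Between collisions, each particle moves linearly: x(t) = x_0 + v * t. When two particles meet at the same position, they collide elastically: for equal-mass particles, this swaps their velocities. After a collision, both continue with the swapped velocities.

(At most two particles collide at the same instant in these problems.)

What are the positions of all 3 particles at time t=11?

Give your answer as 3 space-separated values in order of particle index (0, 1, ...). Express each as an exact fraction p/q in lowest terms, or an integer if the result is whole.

Answer: -19 40 41

Derivation:
Collision at t=10: particles 1 and 2 swap velocities; positions: p0=-17 p1=38 p2=38; velocities now: v0=-2 v1=2 v2=3
Advance to t=11 (no further collisions before then); velocities: v0=-2 v1=2 v2=3; positions = -19 40 41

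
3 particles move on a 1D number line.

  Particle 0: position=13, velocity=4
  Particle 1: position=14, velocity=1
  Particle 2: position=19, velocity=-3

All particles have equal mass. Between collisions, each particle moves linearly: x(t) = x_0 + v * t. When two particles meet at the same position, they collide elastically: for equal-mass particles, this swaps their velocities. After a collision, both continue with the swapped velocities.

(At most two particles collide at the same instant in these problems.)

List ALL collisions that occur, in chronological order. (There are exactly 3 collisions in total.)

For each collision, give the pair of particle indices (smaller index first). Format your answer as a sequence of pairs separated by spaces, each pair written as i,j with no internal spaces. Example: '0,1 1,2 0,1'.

Collision at t=1/3: particles 0 and 1 swap velocities; positions: p0=43/3 p1=43/3 p2=18; velocities now: v0=1 v1=4 v2=-3
Collision at t=6/7: particles 1 and 2 swap velocities; positions: p0=104/7 p1=115/7 p2=115/7; velocities now: v0=1 v1=-3 v2=4
Collision at t=5/4: particles 0 and 1 swap velocities; positions: p0=61/4 p1=61/4 p2=18; velocities now: v0=-3 v1=1 v2=4

Answer: 0,1 1,2 0,1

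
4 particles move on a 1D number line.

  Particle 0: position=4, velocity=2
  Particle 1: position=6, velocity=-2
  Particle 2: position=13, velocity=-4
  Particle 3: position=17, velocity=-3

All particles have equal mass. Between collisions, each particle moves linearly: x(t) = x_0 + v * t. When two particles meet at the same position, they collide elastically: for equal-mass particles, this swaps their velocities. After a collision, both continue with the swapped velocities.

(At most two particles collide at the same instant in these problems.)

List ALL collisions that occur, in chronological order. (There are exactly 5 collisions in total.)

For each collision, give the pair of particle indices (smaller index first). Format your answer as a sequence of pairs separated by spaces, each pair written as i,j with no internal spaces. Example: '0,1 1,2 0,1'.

Collision at t=1/2: particles 0 and 1 swap velocities; positions: p0=5 p1=5 p2=11 p3=31/2; velocities now: v0=-2 v1=2 v2=-4 v3=-3
Collision at t=3/2: particles 1 and 2 swap velocities; positions: p0=3 p1=7 p2=7 p3=25/2; velocities now: v0=-2 v1=-4 v2=2 v3=-3
Collision at t=13/5: particles 2 and 3 swap velocities; positions: p0=4/5 p1=13/5 p2=46/5 p3=46/5; velocities now: v0=-2 v1=-4 v2=-3 v3=2
Collision at t=7/2: particles 0 and 1 swap velocities; positions: p0=-1 p1=-1 p2=13/2 p3=11; velocities now: v0=-4 v1=-2 v2=-3 v3=2
Collision at t=11: particles 1 and 2 swap velocities; positions: p0=-31 p1=-16 p2=-16 p3=26; velocities now: v0=-4 v1=-3 v2=-2 v3=2

Answer: 0,1 1,2 2,3 0,1 1,2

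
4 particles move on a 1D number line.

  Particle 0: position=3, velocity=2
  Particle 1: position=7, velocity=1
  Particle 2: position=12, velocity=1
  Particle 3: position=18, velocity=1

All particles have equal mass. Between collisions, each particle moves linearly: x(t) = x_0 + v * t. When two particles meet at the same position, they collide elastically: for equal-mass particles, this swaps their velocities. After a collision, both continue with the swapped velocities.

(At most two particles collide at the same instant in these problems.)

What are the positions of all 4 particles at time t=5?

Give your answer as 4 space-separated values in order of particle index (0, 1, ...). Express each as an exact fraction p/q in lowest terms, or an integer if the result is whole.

Answer: 12 13 17 23

Derivation:
Collision at t=4: particles 0 and 1 swap velocities; positions: p0=11 p1=11 p2=16 p3=22; velocities now: v0=1 v1=2 v2=1 v3=1
Advance to t=5 (no further collisions before then); velocities: v0=1 v1=2 v2=1 v3=1; positions = 12 13 17 23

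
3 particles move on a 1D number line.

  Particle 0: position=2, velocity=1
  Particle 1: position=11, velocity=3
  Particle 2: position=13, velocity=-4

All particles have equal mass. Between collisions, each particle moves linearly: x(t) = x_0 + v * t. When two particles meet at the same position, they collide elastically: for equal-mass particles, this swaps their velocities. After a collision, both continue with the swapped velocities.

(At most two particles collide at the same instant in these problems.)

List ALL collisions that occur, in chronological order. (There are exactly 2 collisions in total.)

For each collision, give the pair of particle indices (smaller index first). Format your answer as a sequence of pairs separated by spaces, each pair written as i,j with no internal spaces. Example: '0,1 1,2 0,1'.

Answer: 1,2 0,1

Derivation:
Collision at t=2/7: particles 1 and 2 swap velocities; positions: p0=16/7 p1=83/7 p2=83/7; velocities now: v0=1 v1=-4 v2=3
Collision at t=11/5: particles 0 and 1 swap velocities; positions: p0=21/5 p1=21/5 p2=88/5; velocities now: v0=-4 v1=1 v2=3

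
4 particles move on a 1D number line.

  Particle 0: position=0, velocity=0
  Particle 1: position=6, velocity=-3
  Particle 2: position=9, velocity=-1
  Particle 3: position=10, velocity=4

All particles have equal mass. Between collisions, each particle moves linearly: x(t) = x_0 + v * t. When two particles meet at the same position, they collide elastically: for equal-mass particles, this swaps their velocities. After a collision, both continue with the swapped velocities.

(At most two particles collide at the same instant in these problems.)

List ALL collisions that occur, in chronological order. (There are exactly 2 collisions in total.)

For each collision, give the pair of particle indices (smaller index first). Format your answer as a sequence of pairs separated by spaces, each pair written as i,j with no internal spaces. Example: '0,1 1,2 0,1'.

Answer: 0,1 1,2

Derivation:
Collision at t=2: particles 0 and 1 swap velocities; positions: p0=0 p1=0 p2=7 p3=18; velocities now: v0=-3 v1=0 v2=-1 v3=4
Collision at t=9: particles 1 and 2 swap velocities; positions: p0=-21 p1=0 p2=0 p3=46; velocities now: v0=-3 v1=-1 v2=0 v3=4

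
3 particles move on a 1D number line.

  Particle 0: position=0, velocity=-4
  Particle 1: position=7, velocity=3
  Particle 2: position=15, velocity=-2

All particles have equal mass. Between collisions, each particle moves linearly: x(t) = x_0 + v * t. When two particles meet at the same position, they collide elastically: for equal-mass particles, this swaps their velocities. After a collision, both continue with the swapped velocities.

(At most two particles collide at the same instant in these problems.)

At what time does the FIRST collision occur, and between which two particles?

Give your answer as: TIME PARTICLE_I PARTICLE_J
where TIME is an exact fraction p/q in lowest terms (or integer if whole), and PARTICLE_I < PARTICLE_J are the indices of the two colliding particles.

Pair (0,1): pos 0,7 vel -4,3 -> not approaching (rel speed -7 <= 0)
Pair (1,2): pos 7,15 vel 3,-2 -> gap=8, closing at 5/unit, collide at t=8/5
Earliest collision: t=8/5 between 1 and 2

Answer: 8/5 1 2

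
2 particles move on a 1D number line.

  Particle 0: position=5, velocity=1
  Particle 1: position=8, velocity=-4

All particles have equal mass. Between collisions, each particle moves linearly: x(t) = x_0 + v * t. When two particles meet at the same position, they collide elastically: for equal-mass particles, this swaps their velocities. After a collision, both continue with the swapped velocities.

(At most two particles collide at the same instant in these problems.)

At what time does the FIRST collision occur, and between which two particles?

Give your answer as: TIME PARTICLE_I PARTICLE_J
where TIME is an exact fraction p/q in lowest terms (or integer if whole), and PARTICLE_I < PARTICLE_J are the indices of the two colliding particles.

Answer: 3/5 0 1

Derivation:
Pair (0,1): pos 5,8 vel 1,-4 -> gap=3, closing at 5/unit, collide at t=3/5
Earliest collision: t=3/5 between 0 and 1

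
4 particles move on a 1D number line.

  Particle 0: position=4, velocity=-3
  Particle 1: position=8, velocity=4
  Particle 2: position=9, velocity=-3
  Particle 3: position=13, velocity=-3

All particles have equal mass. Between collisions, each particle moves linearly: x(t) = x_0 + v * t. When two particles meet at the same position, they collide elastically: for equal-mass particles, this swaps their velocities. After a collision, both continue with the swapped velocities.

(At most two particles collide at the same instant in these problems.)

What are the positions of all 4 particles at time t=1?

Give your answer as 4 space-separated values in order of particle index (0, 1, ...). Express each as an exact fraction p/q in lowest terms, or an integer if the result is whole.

Collision at t=1/7: particles 1 and 2 swap velocities; positions: p0=25/7 p1=60/7 p2=60/7 p3=88/7; velocities now: v0=-3 v1=-3 v2=4 v3=-3
Collision at t=5/7: particles 2 and 3 swap velocities; positions: p0=13/7 p1=48/7 p2=76/7 p3=76/7; velocities now: v0=-3 v1=-3 v2=-3 v3=4
Advance to t=1 (no further collisions before then); velocities: v0=-3 v1=-3 v2=-3 v3=4; positions = 1 6 10 12

Answer: 1 6 10 12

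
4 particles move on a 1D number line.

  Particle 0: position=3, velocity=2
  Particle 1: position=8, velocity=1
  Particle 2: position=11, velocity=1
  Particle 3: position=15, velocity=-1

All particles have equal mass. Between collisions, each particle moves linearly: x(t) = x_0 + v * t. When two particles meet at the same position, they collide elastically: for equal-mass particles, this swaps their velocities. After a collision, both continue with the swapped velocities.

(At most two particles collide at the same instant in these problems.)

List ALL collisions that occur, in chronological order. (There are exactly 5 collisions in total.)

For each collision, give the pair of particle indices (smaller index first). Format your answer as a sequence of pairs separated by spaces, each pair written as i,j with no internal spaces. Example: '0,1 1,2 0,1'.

Collision at t=2: particles 2 and 3 swap velocities; positions: p0=7 p1=10 p2=13 p3=13; velocities now: v0=2 v1=1 v2=-1 v3=1
Collision at t=7/2: particles 1 and 2 swap velocities; positions: p0=10 p1=23/2 p2=23/2 p3=29/2; velocities now: v0=2 v1=-1 v2=1 v3=1
Collision at t=4: particles 0 and 1 swap velocities; positions: p0=11 p1=11 p2=12 p3=15; velocities now: v0=-1 v1=2 v2=1 v3=1
Collision at t=5: particles 1 and 2 swap velocities; positions: p0=10 p1=13 p2=13 p3=16; velocities now: v0=-1 v1=1 v2=2 v3=1
Collision at t=8: particles 2 and 3 swap velocities; positions: p0=7 p1=16 p2=19 p3=19; velocities now: v0=-1 v1=1 v2=1 v3=2

Answer: 2,3 1,2 0,1 1,2 2,3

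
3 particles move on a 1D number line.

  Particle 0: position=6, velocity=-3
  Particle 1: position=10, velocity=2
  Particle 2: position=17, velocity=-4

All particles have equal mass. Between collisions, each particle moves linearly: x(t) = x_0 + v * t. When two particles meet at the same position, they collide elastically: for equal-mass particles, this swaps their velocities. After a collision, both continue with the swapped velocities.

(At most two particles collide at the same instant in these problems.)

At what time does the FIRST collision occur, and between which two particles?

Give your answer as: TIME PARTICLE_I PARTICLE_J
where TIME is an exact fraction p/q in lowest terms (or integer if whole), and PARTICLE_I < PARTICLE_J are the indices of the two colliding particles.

Pair (0,1): pos 6,10 vel -3,2 -> not approaching (rel speed -5 <= 0)
Pair (1,2): pos 10,17 vel 2,-4 -> gap=7, closing at 6/unit, collide at t=7/6
Earliest collision: t=7/6 between 1 and 2

Answer: 7/6 1 2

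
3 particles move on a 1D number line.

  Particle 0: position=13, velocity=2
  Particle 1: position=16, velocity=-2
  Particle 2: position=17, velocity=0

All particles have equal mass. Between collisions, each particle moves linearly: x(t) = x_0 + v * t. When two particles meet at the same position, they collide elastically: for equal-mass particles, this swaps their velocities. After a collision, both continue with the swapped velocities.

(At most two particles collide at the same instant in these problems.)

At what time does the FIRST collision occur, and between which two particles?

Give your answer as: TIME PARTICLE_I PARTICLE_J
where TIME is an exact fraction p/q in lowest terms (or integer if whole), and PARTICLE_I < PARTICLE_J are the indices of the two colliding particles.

Pair (0,1): pos 13,16 vel 2,-2 -> gap=3, closing at 4/unit, collide at t=3/4
Pair (1,2): pos 16,17 vel -2,0 -> not approaching (rel speed -2 <= 0)
Earliest collision: t=3/4 between 0 and 1

Answer: 3/4 0 1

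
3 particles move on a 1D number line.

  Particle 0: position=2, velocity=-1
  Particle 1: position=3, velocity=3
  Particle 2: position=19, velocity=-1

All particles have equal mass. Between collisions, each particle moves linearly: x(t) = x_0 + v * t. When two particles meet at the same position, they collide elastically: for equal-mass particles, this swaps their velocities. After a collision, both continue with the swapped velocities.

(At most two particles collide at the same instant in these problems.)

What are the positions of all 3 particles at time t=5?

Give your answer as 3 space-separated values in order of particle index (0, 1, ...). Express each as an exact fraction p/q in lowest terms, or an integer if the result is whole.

Collision at t=4: particles 1 and 2 swap velocities; positions: p0=-2 p1=15 p2=15; velocities now: v0=-1 v1=-1 v2=3
Advance to t=5 (no further collisions before then); velocities: v0=-1 v1=-1 v2=3; positions = -3 14 18

Answer: -3 14 18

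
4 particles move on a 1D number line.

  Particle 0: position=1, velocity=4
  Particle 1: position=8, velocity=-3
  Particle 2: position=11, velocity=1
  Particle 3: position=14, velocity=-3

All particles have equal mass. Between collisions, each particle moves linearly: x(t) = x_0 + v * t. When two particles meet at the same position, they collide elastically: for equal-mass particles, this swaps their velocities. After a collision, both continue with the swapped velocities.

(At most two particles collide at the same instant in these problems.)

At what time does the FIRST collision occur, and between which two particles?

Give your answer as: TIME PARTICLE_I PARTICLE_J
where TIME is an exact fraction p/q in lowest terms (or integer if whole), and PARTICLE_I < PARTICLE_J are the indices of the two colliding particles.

Pair (0,1): pos 1,8 vel 4,-3 -> gap=7, closing at 7/unit, collide at t=1
Pair (1,2): pos 8,11 vel -3,1 -> not approaching (rel speed -4 <= 0)
Pair (2,3): pos 11,14 vel 1,-3 -> gap=3, closing at 4/unit, collide at t=3/4
Earliest collision: t=3/4 between 2 and 3

Answer: 3/4 2 3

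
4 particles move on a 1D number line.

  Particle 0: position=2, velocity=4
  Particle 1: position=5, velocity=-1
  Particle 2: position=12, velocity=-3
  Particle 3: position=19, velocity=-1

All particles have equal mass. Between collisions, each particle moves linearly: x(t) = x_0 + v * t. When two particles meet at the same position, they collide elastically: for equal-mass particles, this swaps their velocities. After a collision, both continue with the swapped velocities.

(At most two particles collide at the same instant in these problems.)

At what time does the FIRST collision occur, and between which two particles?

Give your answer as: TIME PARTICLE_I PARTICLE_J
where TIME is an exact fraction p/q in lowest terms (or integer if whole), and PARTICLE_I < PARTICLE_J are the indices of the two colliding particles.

Answer: 3/5 0 1

Derivation:
Pair (0,1): pos 2,5 vel 4,-1 -> gap=3, closing at 5/unit, collide at t=3/5
Pair (1,2): pos 5,12 vel -1,-3 -> gap=7, closing at 2/unit, collide at t=7/2
Pair (2,3): pos 12,19 vel -3,-1 -> not approaching (rel speed -2 <= 0)
Earliest collision: t=3/5 between 0 and 1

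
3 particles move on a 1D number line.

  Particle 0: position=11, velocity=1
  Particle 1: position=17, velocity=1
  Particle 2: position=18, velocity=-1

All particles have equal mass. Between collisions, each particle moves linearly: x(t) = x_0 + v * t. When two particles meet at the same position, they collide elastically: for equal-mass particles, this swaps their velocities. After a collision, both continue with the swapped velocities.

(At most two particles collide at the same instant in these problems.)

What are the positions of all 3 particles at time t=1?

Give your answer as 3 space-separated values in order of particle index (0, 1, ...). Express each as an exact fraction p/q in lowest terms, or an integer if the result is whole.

Answer: 12 17 18

Derivation:
Collision at t=1/2: particles 1 and 2 swap velocities; positions: p0=23/2 p1=35/2 p2=35/2; velocities now: v0=1 v1=-1 v2=1
Advance to t=1 (no further collisions before then); velocities: v0=1 v1=-1 v2=1; positions = 12 17 18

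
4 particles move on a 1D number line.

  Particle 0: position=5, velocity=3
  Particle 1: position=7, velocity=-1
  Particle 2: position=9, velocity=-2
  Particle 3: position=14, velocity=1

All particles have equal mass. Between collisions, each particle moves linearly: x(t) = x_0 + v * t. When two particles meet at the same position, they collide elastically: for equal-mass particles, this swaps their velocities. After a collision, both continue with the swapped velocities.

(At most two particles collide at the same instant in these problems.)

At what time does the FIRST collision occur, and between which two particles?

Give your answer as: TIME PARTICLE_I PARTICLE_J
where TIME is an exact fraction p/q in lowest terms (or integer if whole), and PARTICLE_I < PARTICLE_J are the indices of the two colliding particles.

Pair (0,1): pos 5,7 vel 3,-1 -> gap=2, closing at 4/unit, collide at t=1/2
Pair (1,2): pos 7,9 vel -1,-2 -> gap=2, closing at 1/unit, collide at t=2
Pair (2,3): pos 9,14 vel -2,1 -> not approaching (rel speed -3 <= 0)
Earliest collision: t=1/2 between 0 and 1

Answer: 1/2 0 1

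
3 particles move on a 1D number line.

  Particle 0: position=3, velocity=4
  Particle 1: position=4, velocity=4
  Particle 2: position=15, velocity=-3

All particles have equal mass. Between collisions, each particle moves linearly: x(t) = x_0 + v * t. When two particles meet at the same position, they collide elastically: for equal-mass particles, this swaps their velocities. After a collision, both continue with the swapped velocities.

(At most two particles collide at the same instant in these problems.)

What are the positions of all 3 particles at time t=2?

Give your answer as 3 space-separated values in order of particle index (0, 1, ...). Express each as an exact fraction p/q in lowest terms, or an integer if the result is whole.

Collision at t=11/7: particles 1 and 2 swap velocities; positions: p0=65/7 p1=72/7 p2=72/7; velocities now: v0=4 v1=-3 v2=4
Collision at t=12/7: particles 0 and 1 swap velocities; positions: p0=69/7 p1=69/7 p2=76/7; velocities now: v0=-3 v1=4 v2=4
Advance to t=2 (no further collisions before then); velocities: v0=-3 v1=4 v2=4; positions = 9 11 12

Answer: 9 11 12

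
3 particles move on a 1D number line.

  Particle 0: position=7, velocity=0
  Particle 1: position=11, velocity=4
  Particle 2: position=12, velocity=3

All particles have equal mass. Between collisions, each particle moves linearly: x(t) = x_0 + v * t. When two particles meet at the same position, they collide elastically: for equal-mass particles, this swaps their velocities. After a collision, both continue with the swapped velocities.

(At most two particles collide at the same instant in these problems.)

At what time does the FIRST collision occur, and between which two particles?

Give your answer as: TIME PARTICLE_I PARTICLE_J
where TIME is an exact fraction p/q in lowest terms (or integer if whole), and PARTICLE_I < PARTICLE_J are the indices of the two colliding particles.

Pair (0,1): pos 7,11 vel 0,4 -> not approaching (rel speed -4 <= 0)
Pair (1,2): pos 11,12 vel 4,3 -> gap=1, closing at 1/unit, collide at t=1
Earliest collision: t=1 between 1 and 2

Answer: 1 1 2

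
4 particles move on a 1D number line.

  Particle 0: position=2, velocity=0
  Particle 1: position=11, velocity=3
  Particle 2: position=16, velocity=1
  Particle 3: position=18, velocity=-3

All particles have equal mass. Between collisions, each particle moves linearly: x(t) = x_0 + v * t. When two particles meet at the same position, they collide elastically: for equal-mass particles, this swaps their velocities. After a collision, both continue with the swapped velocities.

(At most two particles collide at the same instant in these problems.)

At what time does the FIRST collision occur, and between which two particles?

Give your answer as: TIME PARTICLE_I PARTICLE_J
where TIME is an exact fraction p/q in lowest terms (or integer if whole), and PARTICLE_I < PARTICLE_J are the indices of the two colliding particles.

Pair (0,1): pos 2,11 vel 0,3 -> not approaching (rel speed -3 <= 0)
Pair (1,2): pos 11,16 vel 3,1 -> gap=5, closing at 2/unit, collide at t=5/2
Pair (2,3): pos 16,18 vel 1,-3 -> gap=2, closing at 4/unit, collide at t=1/2
Earliest collision: t=1/2 between 2 and 3

Answer: 1/2 2 3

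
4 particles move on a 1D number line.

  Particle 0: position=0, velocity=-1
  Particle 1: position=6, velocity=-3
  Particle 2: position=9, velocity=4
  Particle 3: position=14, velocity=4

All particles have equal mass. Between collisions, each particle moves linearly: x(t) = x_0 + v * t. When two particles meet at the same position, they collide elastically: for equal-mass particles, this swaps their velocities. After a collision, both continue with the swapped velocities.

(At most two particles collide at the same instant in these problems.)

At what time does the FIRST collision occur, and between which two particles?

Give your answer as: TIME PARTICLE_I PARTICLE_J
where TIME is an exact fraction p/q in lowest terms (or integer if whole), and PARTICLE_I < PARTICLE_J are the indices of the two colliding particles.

Answer: 3 0 1

Derivation:
Pair (0,1): pos 0,6 vel -1,-3 -> gap=6, closing at 2/unit, collide at t=3
Pair (1,2): pos 6,9 vel -3,4 -> not approaching (rel speed -7 <= 0)
Pair (2,3): pos 9,14 vel 4,4 -> not approaching (rel speed 0 <= 0)
Earliest collision: t=3 between 0 and 1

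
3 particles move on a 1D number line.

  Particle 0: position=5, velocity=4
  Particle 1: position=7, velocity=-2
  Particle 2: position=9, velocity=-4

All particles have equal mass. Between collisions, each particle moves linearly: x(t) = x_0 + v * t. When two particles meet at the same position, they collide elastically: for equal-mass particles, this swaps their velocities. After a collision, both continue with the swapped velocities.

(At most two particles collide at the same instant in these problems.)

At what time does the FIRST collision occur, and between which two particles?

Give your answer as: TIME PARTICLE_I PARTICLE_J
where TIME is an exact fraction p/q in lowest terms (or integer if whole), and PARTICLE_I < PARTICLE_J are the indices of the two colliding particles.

Pair (0,1): pos 5,7 vel 4,-2 -> gap=2, closing at 6/unit, collide at t=1/3
Pair (1,2): pos 7,9 vel -2,-4 -> gap=2, closing at 2/unit, collide at t=1
Earliest collision: t=1/3 between 0 and 1

Answer: 1/3 0 1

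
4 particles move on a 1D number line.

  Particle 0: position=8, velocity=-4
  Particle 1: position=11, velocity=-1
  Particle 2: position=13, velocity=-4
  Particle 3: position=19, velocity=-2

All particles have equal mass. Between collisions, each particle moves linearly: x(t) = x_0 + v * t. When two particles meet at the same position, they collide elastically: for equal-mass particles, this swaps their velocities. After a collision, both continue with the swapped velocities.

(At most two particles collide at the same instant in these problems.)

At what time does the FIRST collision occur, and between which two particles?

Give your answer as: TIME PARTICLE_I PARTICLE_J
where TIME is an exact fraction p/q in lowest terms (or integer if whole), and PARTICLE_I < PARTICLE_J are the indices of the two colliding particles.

Pair (0,1): pos 8,11 vel -4,-1 -> not approaching (rel speed -3 <= 0)
Pair (1,2): pos 11,13 vel -1,-4 -> gap=2, closing at 3/unit, collide at t=2/3
Pair (2,3): pos 13,19 vel -4,-2 -> not approaching (rel speed -2 <= 0)
Earliest collision: t=2/3 between 1 and 2

Answer: 2/3 1 2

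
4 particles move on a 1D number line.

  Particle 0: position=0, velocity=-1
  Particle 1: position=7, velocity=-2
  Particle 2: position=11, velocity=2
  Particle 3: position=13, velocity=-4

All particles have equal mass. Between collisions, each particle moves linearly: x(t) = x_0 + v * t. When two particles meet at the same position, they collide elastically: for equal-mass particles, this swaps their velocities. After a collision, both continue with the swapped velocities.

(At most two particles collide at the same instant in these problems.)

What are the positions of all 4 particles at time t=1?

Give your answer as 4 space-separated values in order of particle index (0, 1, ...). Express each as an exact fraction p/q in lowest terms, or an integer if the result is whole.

Answer: -1 5 9 13

Derivation:
Collision at t=1/3: particles 2 and 3 swap velocities; positions: p0=-1/3 p1=19/3 p2=35/3 p3=35/3; velocities now: v0=-1 v1=-2 v2=-4 v3=2
Advance to t=1 (no further collisions before then); velocities: v0=-1 v1=-2 v2=-4 v3=2; positions = -1 5 9 13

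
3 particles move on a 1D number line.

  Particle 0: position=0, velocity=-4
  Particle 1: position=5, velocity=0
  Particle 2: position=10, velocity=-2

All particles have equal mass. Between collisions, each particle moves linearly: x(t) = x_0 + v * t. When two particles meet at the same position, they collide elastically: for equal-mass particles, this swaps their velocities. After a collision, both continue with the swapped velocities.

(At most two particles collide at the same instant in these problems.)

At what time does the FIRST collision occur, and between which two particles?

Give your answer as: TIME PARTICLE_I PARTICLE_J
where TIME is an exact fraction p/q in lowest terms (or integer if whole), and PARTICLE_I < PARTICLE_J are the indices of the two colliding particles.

Answer: 5/2 1 2

Derivation:
Pair (0,1): pos 0,5 vel -4,0 -> not approaching (rel speed -4 <= 0)
Pair (1,2): pos 5,10 vel 0,-2 -> gap=5, closing at 2/unit, collide at t=5/2
Earliest collision: t=5/2 between 1 and 2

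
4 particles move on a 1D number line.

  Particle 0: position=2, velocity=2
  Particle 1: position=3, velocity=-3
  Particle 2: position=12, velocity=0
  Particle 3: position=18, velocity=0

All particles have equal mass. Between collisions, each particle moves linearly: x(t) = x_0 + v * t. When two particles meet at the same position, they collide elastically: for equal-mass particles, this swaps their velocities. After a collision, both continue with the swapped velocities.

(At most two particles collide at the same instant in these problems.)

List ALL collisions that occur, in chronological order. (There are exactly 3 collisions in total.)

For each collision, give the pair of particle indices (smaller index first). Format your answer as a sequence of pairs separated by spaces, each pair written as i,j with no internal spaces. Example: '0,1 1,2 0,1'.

Collision at t=1/5: particles 0 and 1 swap velocities; positions: p0=12/5 p1=12/5 p2=12 p3=18; velocities now: v0=-3 v1=2 v2=0 v3=0
Collision at t=5: particles 1 and 2 swap velocities; positions: p0=-12 p1=12 p2=12 p3=18; velocities now: v0=-3 v1=0 v2=2 v3=0
Collision at t=8: particles 2 and 3 swap velocities; positions: p0=-21 p1=12 p2=18 p3=18; velocities now: v0=-3 v1=0 v2=0 v3=2

Answer: 0,1 1,2 2,3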